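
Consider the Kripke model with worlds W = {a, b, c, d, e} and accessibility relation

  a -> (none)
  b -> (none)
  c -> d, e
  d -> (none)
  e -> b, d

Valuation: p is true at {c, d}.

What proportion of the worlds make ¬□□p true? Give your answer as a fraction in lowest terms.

1/5

a: □□p is T. ✗
b: □□p is T. ✗
c: □□p is F. ✓
d: □□p is T. ✗
e: □□p is T. ✗
That's 1 of 5 worlds, so 1/5.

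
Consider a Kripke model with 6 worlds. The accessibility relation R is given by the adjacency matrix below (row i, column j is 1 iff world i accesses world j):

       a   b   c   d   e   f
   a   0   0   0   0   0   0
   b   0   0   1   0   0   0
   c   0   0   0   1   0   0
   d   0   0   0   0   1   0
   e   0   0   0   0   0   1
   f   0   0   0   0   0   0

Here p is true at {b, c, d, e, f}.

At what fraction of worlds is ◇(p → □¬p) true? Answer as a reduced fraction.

a: no successors, so ◇(p → □¬p) fails. ✗
b: successors {c}; p → □¬p there: c:F. ✗
c: successors {d}; p → □¬p there: d:F. ✗
d: successors {e}; p → □¬p there: e:F. ✗
e: successors {f}; p → □¬p there: f:T. ✓
f: no successors, so ◇(p → □¬p) fails. ✗
That's 1 of 6 worlds, so 1/6.

1/6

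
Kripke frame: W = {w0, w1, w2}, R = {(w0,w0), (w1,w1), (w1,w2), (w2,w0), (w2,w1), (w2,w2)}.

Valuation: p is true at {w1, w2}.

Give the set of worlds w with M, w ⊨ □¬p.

w0: successors {w0}; ¬p there: w0:T. ✓
w1: successors {w1, w2}; ¬p there: w1:F, w2:F. ✗
w2: successors {w0, w1, w2}; ¬p there: w0:T, w1:F, w2:F. ✗

{w0}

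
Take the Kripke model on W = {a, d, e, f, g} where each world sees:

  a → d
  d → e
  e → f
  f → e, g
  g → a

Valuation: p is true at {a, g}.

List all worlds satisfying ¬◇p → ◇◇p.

{e, f, g}

a: ¬◇p is T, ◇◇p is F. ✗
d: ¬◇p is T, ◇◇p is F. ✗
e: ¬◇p is T, ◇◇p is T. ✓
f: ¬◇p is F, ◇◇p is T. ✓
g: ¬◇p is F, ◇◇p is F. ✓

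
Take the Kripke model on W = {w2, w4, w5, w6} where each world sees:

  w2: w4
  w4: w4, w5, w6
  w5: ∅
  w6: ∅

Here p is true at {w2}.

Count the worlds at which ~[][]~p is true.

w2: [][]~p is T. ✗
w4: [][]~p is T. ✗
w5: [][]~p is T. ✗
w6: [][]~p is T. ✗
Satisfying worlds: ∅.

0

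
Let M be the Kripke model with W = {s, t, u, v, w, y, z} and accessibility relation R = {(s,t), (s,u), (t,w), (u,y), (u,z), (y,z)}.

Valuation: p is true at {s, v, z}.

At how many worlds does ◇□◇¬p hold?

3

s: successors {t, u}; □◇¬p there: t:F, u:F. ✗
t: successors {w}; □◇¬p there: w:T. ✓
u: successors {y, z}; □◇¬p there: y:F, z:T. ✓
v: no successors, so ◇□◇¬p fails. ✗
w: no successors, so ◇□◇¬p fails. ✗
y: successors {z}; □◇¬p there: z:T. ✓
z: no successors, so ◇□◇¬p fails. ✗
Satisfying worlds: {t, u, y}.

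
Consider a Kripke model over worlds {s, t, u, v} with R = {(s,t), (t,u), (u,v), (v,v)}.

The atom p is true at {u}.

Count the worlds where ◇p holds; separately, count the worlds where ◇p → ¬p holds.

For ◇p:
s: successors {t}; p there: t:F. ✗
t: successors {u}; p there: u:T. ✓
u: successors {v}; p there: v:F. ✗
v: successors {v}; p there: v:F. ✗
— 1 world.
For ◇p → ¬p:
s: ◇p is F, ¬p is T. ✓
t: ◇p is T, ¬p is T. ✓
u: ◇p is F, ¬p is F. ✓
v: ◇p is F, ¬p is T. ✓
— 4 worlds.

1 and 4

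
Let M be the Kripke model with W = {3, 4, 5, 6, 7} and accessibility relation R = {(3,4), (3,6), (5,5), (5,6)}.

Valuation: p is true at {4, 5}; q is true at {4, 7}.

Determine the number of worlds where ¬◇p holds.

3

3: ◇p is T. ✗
4: ◇p is F. ✓
5: ◇p is T. ✗
6: ◇p is F. ✓
7: ◇p is F. ✓
Satisfying worlds: {4, 6, 7}.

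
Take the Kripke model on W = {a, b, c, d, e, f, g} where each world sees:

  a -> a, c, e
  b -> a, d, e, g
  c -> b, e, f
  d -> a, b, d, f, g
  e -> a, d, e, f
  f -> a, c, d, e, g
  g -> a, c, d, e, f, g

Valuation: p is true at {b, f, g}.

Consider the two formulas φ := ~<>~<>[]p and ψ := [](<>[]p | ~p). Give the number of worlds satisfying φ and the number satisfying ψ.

0 and 1

For ~<>~<>[]p:
a: <>~<>[]p is T. ✗
b: <>~<>[]p is T. ✗
c: <>~<>[]p is T. ✗
d: <>~<>[]p is T. ✗
e: <>~<>[]p is T. ✗
f: <>~<>[]p is T. ✗
g: <>~<>[]p is T. ✗
— 0 worlds.
For [](<>[]p | ~p):
a: successors {a, c, e}; <>[]p | ~p there: a:T, c:T, e:T. ✓
b: successors {a, d, e, g}; <>[]p | ~p there: a:T, d:T, e:T, g:F. ✗
c: successors {b, e, f}; <>[]p | ~p there: b:F, e:T, f:F. ✗
d: successors {a, b, d, f, g}; <>[]p | ~p there: a:T, b:F, d:T, f:F, g:F. ✗
e: successors {a, d, e, f}; <>[]p | ~p there: a:T, d:T, e:T, f:F. ✗
f: successors {a, c, d, e, g}; <>[]p | ~p there: a:T, c:T, d:T, e:T, g:F. ✗
g: successors {a, c, d, e, f, g}; <>[]p | ~p there: a:T, c:T, d:T, e:T, f:F, g:F. ✗
— 1 world.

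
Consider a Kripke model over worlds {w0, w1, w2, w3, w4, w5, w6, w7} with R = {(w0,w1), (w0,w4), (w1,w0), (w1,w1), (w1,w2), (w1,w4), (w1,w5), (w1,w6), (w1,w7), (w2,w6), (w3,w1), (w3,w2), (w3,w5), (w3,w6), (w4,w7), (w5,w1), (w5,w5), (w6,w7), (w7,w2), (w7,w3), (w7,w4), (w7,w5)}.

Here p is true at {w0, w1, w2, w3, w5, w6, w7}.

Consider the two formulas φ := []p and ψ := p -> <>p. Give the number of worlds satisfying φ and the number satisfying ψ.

For []p:
w0: successors {w1, w4}; p there: w1:T, w4:F. ✗
w1: successors {w0, w1, w2, w4, w5, w6, w7}; p there: w0:T, w1:T, w2:T, w4:F, w5:T, w6:T, w7:T. ✗
w2: successors {w6}; p there: w6:T. ✓
w3: successors {w1, w2, w5, w6}; p there: w1:T, w2:T, w5:T, w6:T. ✓
w4: successors {w7}; p there: w7:T. ✓
w5: successors {w1, w5}; p there: w1:T, w5:T. ✓
w6: successors {w7}; p there: w7:T. ✓
w7: successors {w2, w3, w4, w5}; p there: w2:T, w3:T, w4:F, w5:T. ✗
— 5 worlds.
For p -> <>p:
w0: p is T, <>p is T. ✓
w1: p is T, <>p is T. ✓
w2: p is T, <>p is T. ✓
w3: p is T, <>p is T. ✓
w4: p is F, <>p is T. ✓
w5: p is T, <>p is T. ✓
w6: p is T, <>p is T. ✓
w7: p is T, <>p is T. ✓
— 8 worlds.

5 and 8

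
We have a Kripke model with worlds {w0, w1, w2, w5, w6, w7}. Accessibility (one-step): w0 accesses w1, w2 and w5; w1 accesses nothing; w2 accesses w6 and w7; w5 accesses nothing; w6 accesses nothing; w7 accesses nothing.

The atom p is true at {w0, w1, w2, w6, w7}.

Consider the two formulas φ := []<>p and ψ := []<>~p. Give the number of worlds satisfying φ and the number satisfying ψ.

For []<>p:
w0: successors {w1, w2, w5}; <>p there: w1:F, w2:T, w5:F. ✗
w1: no successors, so []<>p holds vacuously. ✓
w2: successors {w6, w7}; <>p there: w6:F, w7:F. ✗
w5: no successors, so []<>p holds vacuously. ✓
w6: no successors, so []<>p holds vacuously. ✓
w7: no successors, so []<>p holds vacuously. ✓
— 4 worlds.
For []<>~p:
w0: successors {w1, w2, w5}; <>~p there: w1:F, w2:F, w5:F. ✗
w1: no successors, so []<>~p holds vacuously. ✓
w2: successors {w6, w7}; <>~p there: w6:F, w7:F. ✗
w5: no successors, so []<>~p holds vacuously. ✓
w6: no successors, so []<>~p holds vacuously. ✓
w7: no successors, so []<>~p holds vacuously. ✓
— 4 worlds.

4 and 4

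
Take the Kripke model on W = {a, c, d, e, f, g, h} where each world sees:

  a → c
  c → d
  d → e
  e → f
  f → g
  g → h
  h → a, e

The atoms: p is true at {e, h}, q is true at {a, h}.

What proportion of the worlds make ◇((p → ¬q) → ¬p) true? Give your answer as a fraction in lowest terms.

a: successors {c}; (p → ¬q) → ¬p there: c:T. ✓
c: successors {d}; (p → ¬q) → ¬p there: d:T. ✓
d: successors {e}; (p → ¬q) → ¬p there: e:F. ✗
e: successors {f}; (p → ¬q) → ¬p there: f:T. ✓
f: successors {g}; (p → ¬q) → ¬p there: g:T. ✓
g: successors {h}; (p → ¬q) → ¬p there: h:T. ✓
h: successors {a, e}; (p → ¬q) → ¬p there: a:T, e:F. ✓
That's 6 of 7 worlds, so 6/7.

6/7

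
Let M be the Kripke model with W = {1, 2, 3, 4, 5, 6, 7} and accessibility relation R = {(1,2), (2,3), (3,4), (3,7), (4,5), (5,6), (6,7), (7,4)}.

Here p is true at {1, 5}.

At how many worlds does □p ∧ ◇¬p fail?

7

1: □p is F, ◇¬p is T. ✗
2: □p is F, ◇¬p is T. ✗
3: □p is F, ◇¬p is T. ✗
4: □p is T, ◇¬p is F. ✗
5: □p is F, ◇¬p is T. ✗
6: □p is F, ◇¬p is T. ✗
7: □p is F, ◇¬p is T. ✗
Satisfying worlds: ∅.
So □p ∧ ◇¬p fails at the other 7 worlds.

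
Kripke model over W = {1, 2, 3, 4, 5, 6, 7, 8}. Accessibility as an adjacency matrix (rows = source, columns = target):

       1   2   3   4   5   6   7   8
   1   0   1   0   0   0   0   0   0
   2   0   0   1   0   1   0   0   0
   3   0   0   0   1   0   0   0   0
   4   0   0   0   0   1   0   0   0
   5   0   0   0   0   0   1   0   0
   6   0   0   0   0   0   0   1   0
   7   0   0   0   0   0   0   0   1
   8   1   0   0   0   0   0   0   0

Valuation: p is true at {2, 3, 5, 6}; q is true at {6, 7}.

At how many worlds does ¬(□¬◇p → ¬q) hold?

2

1: □¬◇p → ¬q is T. ✗
2: □¬◇p → ¬q is T. ✗
3: □¬◇p → ¬q is T. ✗
4: □¬◇p → ¬q is T. ✗
5: □¬◇p → ¬q is T. ✗
6: □¬◇p → ¬q is F. ✓
7: □¬◇p → ¬q is F. ✓
8: □¬◇p → ¬q is T. ✗
Satisfying worlds: {6, 7}.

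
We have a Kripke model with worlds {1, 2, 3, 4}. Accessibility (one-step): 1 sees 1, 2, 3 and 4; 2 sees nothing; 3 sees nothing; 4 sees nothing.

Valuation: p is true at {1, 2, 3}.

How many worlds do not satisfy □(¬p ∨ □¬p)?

1

1: successors {1, 2, 3, 4}; ¬p ∨ □¬p there: 1:F, 2:T, 3:T, 4:T. ✗
2: no successors, so □(¬p ∨ □¬p) holds vacuously. ✓
3: no successors, so □(¬p ∨ □¬p) holds vacuously. ✓
4: no successors, so □(¬p ∨ □¬p) holds vacuously. ✓
Satisfying worlds: {2, 3, 4}.
So □(¬p ∨ □¬p) fails at the other 1 world.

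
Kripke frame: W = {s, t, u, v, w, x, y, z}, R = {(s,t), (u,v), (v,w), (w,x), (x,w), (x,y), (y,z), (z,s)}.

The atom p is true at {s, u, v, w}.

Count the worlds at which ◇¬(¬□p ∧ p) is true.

5

s: successors {t}; ¬(¬□p ∧ p) there: t:T. ✓
t: no successors, so ◇¬(¬□p ∧ p) fails. ✗
u: successors {v}; ¬(¬□p ∧ p) there: v:T. ✓
v: successors {w}; ¬(¬□p ∧ p) there: w:F. ✗
w: successors {x}; ¬(¬□p ∧ p) there: x:T. ✓
x: successors {w, y}; ¬(¬□p ∧ p) there: w:F, y:T. ✓
y: successors {z}; ¬(¬□p ∧ p) there: z:T. ✓
z: successors {s}; ¬(¬□p ∧ p) there: s:F. ✗
Satisfying worlds: {s, u, w, x, y}.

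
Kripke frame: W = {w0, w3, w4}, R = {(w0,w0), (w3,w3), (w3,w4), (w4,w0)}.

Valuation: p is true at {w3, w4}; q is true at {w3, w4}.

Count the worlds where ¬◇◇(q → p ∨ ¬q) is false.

w0: ◇◇(q → p ∨ ¬q) is T. ✗
w3: ◇◇(q → p ∨ ¬q) is T. ✗
w4: ◇◇(q → p ∨ ¬q) is T. ✗
Satisfying worlds: ∅.
So ¬◇◇(q → p ∨ ¬q) fails at the other 3 worlds.

3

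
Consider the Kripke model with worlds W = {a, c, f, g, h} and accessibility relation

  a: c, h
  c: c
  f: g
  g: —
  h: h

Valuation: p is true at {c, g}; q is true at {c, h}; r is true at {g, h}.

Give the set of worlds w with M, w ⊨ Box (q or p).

a: successors {c, h}; q or p there: c:T, h:T. ✓
c: successors {c}; q or p there: c:T. ✓
f: successors {g}; q or p there: g:T. ✓
g: no successors, so Box (q or p) holds vacuously. ✓
h: successors {h}; q or p there: h:T. ✓

{a, c, f, g, h}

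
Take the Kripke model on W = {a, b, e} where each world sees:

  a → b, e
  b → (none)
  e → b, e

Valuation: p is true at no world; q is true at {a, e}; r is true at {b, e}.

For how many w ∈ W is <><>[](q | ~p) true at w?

a: successors {b, e}; <>[](q | ~p) there: b:F, e:T. ✓
b: no successors, so <><>[](q | ~p) fails. ✗
e: successors {b, e}; <>[](q | ~p) there: b:F, e:T. ✓
Satisfying worlds: {a, e}.

2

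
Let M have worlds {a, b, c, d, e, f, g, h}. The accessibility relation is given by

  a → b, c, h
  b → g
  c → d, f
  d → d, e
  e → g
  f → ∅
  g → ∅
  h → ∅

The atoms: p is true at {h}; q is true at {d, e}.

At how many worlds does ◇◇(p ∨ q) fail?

5

a: successors {b, c, h}; ◇(p ∨ q) there: b:F, c:T, h:F. ✓
b: successors {g}; ◇(p ∨ q) there: g:F. ✗
c: successors {d, f}; ◇(p ∨ q) there: d:T, f:F. ✓
d: successors {d, e}; ◇(p ∨ q) there: d:T, e:F. ✓
e: successors {g}; ◇(p ∨ q) there: g:F. ✗
f: no successors, so ◇◇(p ∨ q) fails. ✗
g: no successors, so ◇◇(p ∨ q) fails. ✗
h: no successors, so ◇◇(p ∨ q) fails. ✗
Satisfying worlds: {a, c, d}.
So ◇◇(p ∨ q) fails at the other 5 worlds.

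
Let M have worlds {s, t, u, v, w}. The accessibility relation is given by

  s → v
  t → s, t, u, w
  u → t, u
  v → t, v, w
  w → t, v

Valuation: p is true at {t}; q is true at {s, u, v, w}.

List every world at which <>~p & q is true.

{s, u, v, w}

s: <>~p is T, q is T. ✓
t: <>~p is T, q is F. ✗
u: <>~p is T, q is T. ✓
v: <>~p is T, q is T. ✓
w: <>~p is T, q is T. ✓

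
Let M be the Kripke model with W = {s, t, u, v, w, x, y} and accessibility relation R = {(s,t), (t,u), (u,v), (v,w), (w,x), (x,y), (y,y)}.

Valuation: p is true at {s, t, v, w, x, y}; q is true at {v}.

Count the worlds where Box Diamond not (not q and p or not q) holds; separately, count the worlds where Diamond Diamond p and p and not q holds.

1 and 4

For Box Diamond not (not q and p or not q):
s: successors {t}; Diamond not (not q and p or not q) there: t:F. ✗
t: successors {u}; Diamond not (not q and p or not q) there: u:T. ✓
u: successors {v}; Diamond not (not q and p or not q) there: v:F. ✗
v: successors {w}; Diamond not (not q and p or not q) there: w:F. ✗
w: successors {x}; Diamond not (not q and p or not q) there: x:F. ✗
x: successors {y}; Diamond not (not q and p or not q) there: y:F. ✗
y: successors {y}; Diamond not (not q and p or not q) there: y:F. ✗
— 1 world.
For Diamond Diamond p and p and not q:
s: Diamond Diamond p is F, p and not q is T. ✗
t: Diamond Diamond p is T, p and not q is T. ✓
u: Diamond Diamond p is T, p and not q is F. ✗
v: Diamond Diamond p is T, p and not q is F. ✗
w: Diamond Diamond p is T, p and not q is T. ✓
x: Diamond Diamond p is T, p and not q is T. ✓
y: Diamond Diamond p is T, p and not q is T. ✓
— 4 worlds.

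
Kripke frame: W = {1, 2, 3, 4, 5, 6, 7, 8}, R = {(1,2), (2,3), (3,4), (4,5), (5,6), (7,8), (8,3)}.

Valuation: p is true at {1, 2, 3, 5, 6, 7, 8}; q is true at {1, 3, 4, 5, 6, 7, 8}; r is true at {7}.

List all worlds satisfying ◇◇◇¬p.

{1, 7}

1: successors {2}; ◇◇¬p there: 2:T. ✓
2: successors {3}; ◇◇¬p there: 3:F. ✗
3: successors {4}; ◇◇¬p there: 4:F. ✗
4: successors {5}; ◇◇¬p there: 5:F. ✗
5: successors {6}; ◇◇¬p there: 6:F. ✗
6: no successors, so ◇◇◇¬p fails. ✗
7: successors {8}; ◇◇¬p there: 8:T. ✓
8: successors {3}; ◇◇¬p there: 3:F. ✗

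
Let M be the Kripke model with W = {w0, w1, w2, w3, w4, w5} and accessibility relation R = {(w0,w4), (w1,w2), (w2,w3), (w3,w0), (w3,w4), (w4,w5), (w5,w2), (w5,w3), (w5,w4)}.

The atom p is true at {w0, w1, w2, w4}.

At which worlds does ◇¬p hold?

{w2, w4, w5}

w0: successors {w4}; ¬p there: w4:F. ✗
w1: successors {w2}; ¬p there: w2:F. ✗
w2: successors {w3}; ¬p there: w3:T. ✓
w3: successors {w0, w4}; ¬p there: w0:F, w4:F. ✗
w4: successors {w5}; ¬p there: w5:T. ✓
w5: successors {w2, w3, w4}; ¬p there: w2:F, w3:T, w4:F. ✓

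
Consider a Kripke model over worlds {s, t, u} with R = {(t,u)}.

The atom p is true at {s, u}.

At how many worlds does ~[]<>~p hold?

s: []<>~p is T. ✗
t: []<>~p is F. ✓
u: []<>~p is T. ✗
Satisfying worlds: {t}.

1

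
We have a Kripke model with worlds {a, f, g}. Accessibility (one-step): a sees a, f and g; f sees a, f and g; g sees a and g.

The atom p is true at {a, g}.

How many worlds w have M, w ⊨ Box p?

1

a: successors {a, f, g}; p there: a:T, f:F, g:T. ✗
f: successors {a, f, g}; p there: a:T, f:F, g:T. ✗
g: successors {a, g}; p there: a:T, g:T. ✓
Satisfying worlds: {g}.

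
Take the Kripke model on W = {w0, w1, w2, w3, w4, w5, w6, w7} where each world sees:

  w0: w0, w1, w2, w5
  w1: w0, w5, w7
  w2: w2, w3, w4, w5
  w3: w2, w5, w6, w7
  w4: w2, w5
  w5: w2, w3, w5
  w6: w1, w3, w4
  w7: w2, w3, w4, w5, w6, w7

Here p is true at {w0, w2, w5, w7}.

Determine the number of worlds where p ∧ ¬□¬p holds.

w0: p is T, ¬□¬p is T. ✓
w1: p is F, ¬□¬p is T. ✗
w2: p is T, ¬□¬p is T. ✓
w3: p is F, ¬□¬p is T. ✗
w4: p is F, ¬□¬p is T. ✗
w5: p is T, ¬□¬p is T. ✓
w6: p is F, ¬□¬p is F. ✗
w7: p is T, ¬□¬p is T. ✓
Satisfying worlds: {w0, w2, w5, w7}.

4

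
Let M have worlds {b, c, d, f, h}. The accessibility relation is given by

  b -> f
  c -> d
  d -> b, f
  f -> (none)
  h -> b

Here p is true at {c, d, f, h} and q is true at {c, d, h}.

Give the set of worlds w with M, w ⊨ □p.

{b, c, f}

b: successors {f}; p there: f:T. ✓
c: successors {d}; p there: d:T. ✓
d: successors {b, f}; p there: b:F, f:T. ✗
f: no successors, so □p holds vacuously. ✓
h: successors {b}; p there: b:F. ✗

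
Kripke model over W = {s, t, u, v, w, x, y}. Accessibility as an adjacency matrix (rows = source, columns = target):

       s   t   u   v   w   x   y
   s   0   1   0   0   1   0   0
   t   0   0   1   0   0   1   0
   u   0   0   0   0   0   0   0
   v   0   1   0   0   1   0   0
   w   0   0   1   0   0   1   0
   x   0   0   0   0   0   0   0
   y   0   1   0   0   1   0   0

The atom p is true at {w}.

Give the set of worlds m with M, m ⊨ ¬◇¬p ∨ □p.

{u, x}

s: ¬◇¬p is F, □p is F. ✗
t: ¬◇¬p is F, □p is F. ✗
u: ¬◇¬p is T, □p is T. ✓
v: ¬◇¬p is F, □p is F. ✗
w: ¬◇¬p is F, □p is F. ✗
x: ¬◇¬p is T, □p is T. ✓
y: ¬◇¬p is F, □p is F. ✗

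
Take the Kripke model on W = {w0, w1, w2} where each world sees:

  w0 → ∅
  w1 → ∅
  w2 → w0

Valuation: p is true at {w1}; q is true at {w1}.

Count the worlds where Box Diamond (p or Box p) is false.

1

w0: no successors, so Box Diamond (p or Box p) holds vacuously. ✓
w1: no successors, so Box Diamond (p or Box p) holds vacuously. ✓
w2: successors {w0}; Diamond (p or Box p) there: w0:F. ✗
Satisfying worlds: {w0, w1}.
So Box Diamond (p or Box p) fails at the other 1 world.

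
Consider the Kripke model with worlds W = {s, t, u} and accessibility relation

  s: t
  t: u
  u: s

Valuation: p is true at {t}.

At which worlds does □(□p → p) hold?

{s, t}

s: successors {t}; □p → p there: t:T. ✓
t: successors {u}; □p → p there: u:T. ✓
u: successors {s}; □p → p there: s:F. ✗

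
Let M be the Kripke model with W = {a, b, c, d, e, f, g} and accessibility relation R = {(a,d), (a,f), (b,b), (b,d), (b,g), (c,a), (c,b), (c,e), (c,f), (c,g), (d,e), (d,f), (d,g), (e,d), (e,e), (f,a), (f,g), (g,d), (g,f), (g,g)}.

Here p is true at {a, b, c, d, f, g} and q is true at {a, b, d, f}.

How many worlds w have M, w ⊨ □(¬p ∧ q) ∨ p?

6

a: □(¬p ∧ q) is F, p is T. ✓
b: □(¬p ∧ q) is F, p is T. ✓
c: □(¬p ∧ q) is F, p is T. ✓
d: □(¬p ∧ q) is F, p is T. ✓
e: □(¬p ∧ q) is F, p is F. ✗
f: □(¬p ∧ q) is F, p is T. ✓
g: □(¬p ∧ q) is F, p is T. ✓
Satisfying worlds: {a, b, c, d, f, g}.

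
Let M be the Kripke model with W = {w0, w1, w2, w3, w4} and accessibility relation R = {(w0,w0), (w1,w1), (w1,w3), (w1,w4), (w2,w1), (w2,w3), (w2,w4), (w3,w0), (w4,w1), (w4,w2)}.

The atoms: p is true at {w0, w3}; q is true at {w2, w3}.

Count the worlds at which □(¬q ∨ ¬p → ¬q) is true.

w0: successors {w0}; ¬q ∨ ¬p → ¬q there: w0:T. ✓
w1: successors {w1, w3, w4}; ¬q ∨ ¬p → ¬q there: w1:T, w3:T, w4:T. ✓
w2: successors {w1, w3, w4}; ¬q ∨ ¬p → ¬q there: w1:T, w3:T, w4:T. ✓
w3: successors {w0}; ¬q ∨ ¬p → ¬q there: w0:T. ✓
w4: successors {w1, w2}; ¬q ∨ ¬p → ¬q there: w1:T, w2:F. ✗
Satisfying worlds: {w0, w1, w2, w3}.

4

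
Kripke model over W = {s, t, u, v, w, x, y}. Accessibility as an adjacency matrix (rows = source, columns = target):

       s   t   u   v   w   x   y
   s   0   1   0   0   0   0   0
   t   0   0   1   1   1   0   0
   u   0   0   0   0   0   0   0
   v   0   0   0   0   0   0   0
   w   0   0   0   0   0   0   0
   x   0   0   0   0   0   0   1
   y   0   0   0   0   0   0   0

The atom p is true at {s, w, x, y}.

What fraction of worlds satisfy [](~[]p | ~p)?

5/7

s: successors {t}; ~[]p | ~p there: t:T. ✓
t: successors {u, v, w}; ~[]p | ~p there: u:T, v:T, w:F. ✗
u: no successors, so [](~[]p | ~p) holds vacuously. ✓
v: no successors, so [](~[]p | ~p) holds vacuously. ✓
w: no successors, so [](~[]p | ~p) holds vacuously. ✓
x: successors {y}; ~[]p | ~p there: y:F. ✗
y: no successors, so [](~[]p | ~p) holds vacuously. ✓
That's 5 of 7 worlds, so 5/7.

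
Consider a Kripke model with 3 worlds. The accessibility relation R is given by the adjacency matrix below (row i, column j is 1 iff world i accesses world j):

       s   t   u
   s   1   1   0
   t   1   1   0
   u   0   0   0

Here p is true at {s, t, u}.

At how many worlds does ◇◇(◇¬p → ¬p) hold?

2

s: successors {s, t}; ◇(◇¬p → ¬p) there: s:T, t:T. ✓
t: successors {s, t}; ◇(◇¬p → ¬p) there: s:T, t:T. ✓
u: no successors, so ◇◇(◇¬p → ¬p) fails. ✗
Satisfying worlds: {s, t}.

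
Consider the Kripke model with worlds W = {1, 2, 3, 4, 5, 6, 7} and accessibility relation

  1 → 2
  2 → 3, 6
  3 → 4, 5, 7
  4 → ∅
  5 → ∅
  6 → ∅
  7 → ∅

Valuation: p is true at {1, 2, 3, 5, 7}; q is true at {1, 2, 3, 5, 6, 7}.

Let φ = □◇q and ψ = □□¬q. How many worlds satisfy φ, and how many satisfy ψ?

For □◇q:
1: successors {2}; ◇q there: 2:T. ✓
2: successors {3, 6}; ◇q there: 3:T, 6:F. ✗
3: successors {4, 5, 7}; ◇q there: 4:F, 5:F, 7:F. ✗
4: no successors, so □◇q holds vacuously. ✓
5: no successors, so □◇q holds vacuously. ✓
6: no successors, so □◇q holds vacuously. ✓
7: no successors, so □◇q holds vacuously. ✓
— 5 worlds.
For □□¬q:
1: successors {2}; □¬q there: 2:F. ✗
2: successors {3, 6}; □¬q there: 3:F, 6:T. ✗
3: successors {4, 5, 7}; □¬q there: 4:T, 5:T, 7:T. ✓
4: no successors, so □□¬q holds vacuously. ✓
5: no successors, so □□¬q holds vacuously. ✓
6: no successors, so □□¬q holds vacuously. ✓
7: no successors, so □□¬q holds vacuously. ✓
— 5 worlds.

5 and 5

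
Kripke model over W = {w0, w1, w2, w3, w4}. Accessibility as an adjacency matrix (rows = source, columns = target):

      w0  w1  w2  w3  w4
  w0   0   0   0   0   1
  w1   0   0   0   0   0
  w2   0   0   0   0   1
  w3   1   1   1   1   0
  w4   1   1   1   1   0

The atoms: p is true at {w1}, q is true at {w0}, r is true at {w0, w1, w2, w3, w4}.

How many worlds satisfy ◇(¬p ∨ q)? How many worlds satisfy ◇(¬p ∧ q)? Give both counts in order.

4 and 2

For ◇(¬p ∨ q):
w0: successors {w4}; ¬p ∨ q there: w4:T. ✓
w1: no successors, so ◇(¬p ∨ q) fails. ✗
w2: successors {w4}; ¬p ∨ q there: w4:T. ✓
w3: successors {w0, w1, w2, w3}; ¬p ∨ q there: w0:T, w1:F, w2:T, w3:T. ✓
w4: successors {w0, w1, w2, w3}; ¬p ∨ q there: w0:T, w1:F, w2:T, w3:T. ✓
— 4 worlds.
For ◇(¬p ∧ q):
w0: successors {w4}; ¬p ∧ q there: w4:F. ✗
w1: no successors, so ◇(¬p ∧ q) fails. ✗
w2: successors {w4}; ¬p ∧ q there: w4:F. ✗
w3: successors {w0, w1, w2, w3}; ¬p ∧ q there: w0:T, w1:F, w2:F, w3:F. ✓
w4: successors {w0, w1, w2, w3}; ¬p ∧ q there: w0:T, w1:F, w2:F, w3:F. ✓
— 2 worlds.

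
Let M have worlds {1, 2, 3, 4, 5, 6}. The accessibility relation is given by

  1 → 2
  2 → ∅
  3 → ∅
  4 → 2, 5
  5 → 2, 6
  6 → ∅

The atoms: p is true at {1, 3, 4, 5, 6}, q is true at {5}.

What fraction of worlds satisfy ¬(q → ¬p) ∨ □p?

2/3

1: ¬(q → ¬p) is F, □p is F. ✗
2: ¬(q → ¬p) is F, □p is T. ✓
3: ¬(q → ¬p) is F, □p is T. ✓
4: ¬(q → ¬p) is F, □p is F. ✗
5: ¬(q → ¬p) is T, □p is F. ✓
6: ¬(q → ¬p) is F, □p is T. ✓
That's 4 of 6 worlds, so 4/6 = 2/3.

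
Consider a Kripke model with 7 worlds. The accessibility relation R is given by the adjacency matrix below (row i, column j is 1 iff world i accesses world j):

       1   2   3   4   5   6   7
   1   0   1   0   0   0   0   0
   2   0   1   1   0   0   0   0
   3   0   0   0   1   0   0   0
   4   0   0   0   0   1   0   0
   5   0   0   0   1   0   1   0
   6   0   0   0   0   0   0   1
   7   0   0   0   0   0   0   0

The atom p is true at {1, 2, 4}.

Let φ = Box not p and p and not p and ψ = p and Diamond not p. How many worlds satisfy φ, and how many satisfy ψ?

For Box not p and p and not p:
1: Box not p and p is F, not p is F. ✗
2: Box not p and p is F, not p is F. ✗
3: Box not p and p is F, not p is T. ✗
4: Box not p and p is T, not p is F. ✗
5: Box not p and p is F, not p is T. ✗
6: Box not p and p is F, not p is T. ✗
7: Box not p and p is F, not p is T. ✗
— 0 worlds.
For p and Diamond not p:
1: p is T, Diamond not p is F. ✗
2: p is T, Diamond not p is T. ✓
3: p is F, Diamond not p is F. ✗
4: p is T, Diamond not p is T. ✓
5: p is F, Diamond not p is T. ✗
6: p is F, Diamond not p is T. ✗
7: p is F, Diamond not p is F. ✗
— 2 worlds.

0 and 2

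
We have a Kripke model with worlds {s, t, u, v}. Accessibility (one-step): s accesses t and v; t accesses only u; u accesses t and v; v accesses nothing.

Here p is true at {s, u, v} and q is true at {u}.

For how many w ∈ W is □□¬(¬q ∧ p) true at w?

s: successors {t, v}; □¬(¬q ∧ p) there: t:T, v:T. ✓
t: successors {u}; □¬(¬q ∧ p) there: u:F. ✗
u: successors {t, v}; □¬(¬q ∧ p) there: t:T, v:T. ✓
v: no successors, so □□¬(¬q ∧ p) holds vacuously. ✓
Satisfying worlds: {s, u, v}.

3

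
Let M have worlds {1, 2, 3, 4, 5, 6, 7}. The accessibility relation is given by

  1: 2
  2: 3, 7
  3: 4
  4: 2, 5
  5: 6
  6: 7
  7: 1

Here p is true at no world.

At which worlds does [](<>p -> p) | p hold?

1: [](<>p -> p) is T, p is F. ✓
2: [](<>p -> p) is T, p is F. ✓
3: [](<>p -> p) is T, p is F. ✓
4: [](<>p -> p) is T, p is F. ✓
5: [](<>p -> p) is T, p is F. ✓
6: [](<>p -> p) is T, p is F. ✓
7: [](<>p -> p) is T, p is F. ✓

{1, 2, 3, 4, 5, 6, 7}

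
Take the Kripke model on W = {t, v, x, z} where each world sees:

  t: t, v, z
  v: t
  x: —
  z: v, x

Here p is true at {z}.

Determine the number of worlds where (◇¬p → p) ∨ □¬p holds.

3

t: ◇¬p → p is F, □¬p is F. ✗
v: ◇¬p → p is F, □¬p is T. ✓
x: ◇¬p → p is T, □¬p is T. ✓
z: ◇¬p → p is T, □¬p is T. ✓
Satisfying worlds: {v, x, z}.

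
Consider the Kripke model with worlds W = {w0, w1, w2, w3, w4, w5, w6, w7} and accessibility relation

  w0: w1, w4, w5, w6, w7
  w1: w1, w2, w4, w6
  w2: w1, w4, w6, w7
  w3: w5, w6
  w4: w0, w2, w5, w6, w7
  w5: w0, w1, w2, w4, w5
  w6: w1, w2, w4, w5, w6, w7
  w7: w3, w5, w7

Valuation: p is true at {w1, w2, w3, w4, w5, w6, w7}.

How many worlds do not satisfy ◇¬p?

6

w0: successors {w1, w4, w5, w6, w7}; ¬p there: w1:F, w4:F, w5:F, w6:F, w7:F. ✗
w1: successors {w1, w2, w4, w6}; ¬p there: w1:F, w2:F, w4:F, w6:F. ✗
w2: successors {w1, w4, w6, w7}; ¬p there: w1:F, w4:F, w6:F, w7:F. ✗
w3: successors {w5, w6}; ¬p there: w5:F, w6:F. ✗
w4: successors {w0, w2, w5, w6, w7}; ¬p there: w0:T, w2:F, w5:F, w6:F, w7:F. ✓
w5: successors {w0, w1, w2, w4, w5}; ¬p there: w0:T, w1:F, w2:F, w4:F, w5:F. ✓
w6: successors {w1, w2, w4, w5, w6, w7}; ¬p there: w1:F, w2:F, w4:F, w5:F, w6:F, w7:F. ✗
w7: successors {w3, w5, w7}; ¬p there: w3:F, w5:F, w7:F. ✗
Satisfying worlds: {w4, w5}.
So ◇¬p fails at the other 6 worlds.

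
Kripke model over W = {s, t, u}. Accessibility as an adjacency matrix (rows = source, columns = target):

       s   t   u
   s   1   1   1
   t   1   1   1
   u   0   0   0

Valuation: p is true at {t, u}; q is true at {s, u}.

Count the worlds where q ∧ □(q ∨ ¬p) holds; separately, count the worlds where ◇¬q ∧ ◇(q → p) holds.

For q ∧ □(q ∨ ¬p):
s: q is T, □(q ∨ ¬p) is F. ✗
t: q is F, □(q ∨ ¬p) is F. ✗
u: q is T, □(q ∨ ¬p) is T. ✓
— 1 world.
For ◇¬q ∧ ◇(q → p):
s: ◇¬q is T, ◇(q → p) is T. ✓
t: ◇¬q is T, ◇(q → p) is T. ✓
u: ◇¬q is F, ◇(q → p) is F. ✗
— 2 worlds.

1 and 2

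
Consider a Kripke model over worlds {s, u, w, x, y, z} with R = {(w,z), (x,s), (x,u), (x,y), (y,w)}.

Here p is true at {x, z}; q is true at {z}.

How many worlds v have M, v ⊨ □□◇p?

s: no successors, so □□◇p holds vacuously. ✓
u: no successors, so □□◇p holds vacuously. ✓
w: successors {z}; □◇p there: z:T. ✓
x: successors {s, u, y}; □◇p there: s:T, u:T, y:T. ✓
y: successors {w}; □◇p there: w:F. ✗
z: no successors, so □□◇p holds vacuously. ✓
Satisfying worlds: {s, u, w, x, z}.

5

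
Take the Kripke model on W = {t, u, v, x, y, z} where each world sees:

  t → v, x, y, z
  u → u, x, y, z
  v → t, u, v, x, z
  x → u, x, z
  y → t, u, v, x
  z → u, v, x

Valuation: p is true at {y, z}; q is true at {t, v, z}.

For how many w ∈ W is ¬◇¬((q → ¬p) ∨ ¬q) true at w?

2

t: ◇¬((q → ¬p) ∨ ¬q) is T. ✗
u: ◇¬((q → ¬p) ∨ ¬q) is T. ✗
v: ◇¬((q → ¬p) ∨ ¬q) is T. ✗
x: ◇¬((q → ¬p) ∨ ¬q) is T. ✗
y: ◇¬((q → ¬p) ∨ ¬q) is F. ✓
z: ◇¬((q → ¬p) ∨ ¬q) is F. ✓
Satisfying worlds: {y, z}.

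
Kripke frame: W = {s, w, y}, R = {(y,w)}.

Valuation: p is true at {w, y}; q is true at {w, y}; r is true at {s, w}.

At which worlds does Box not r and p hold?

{w}

s: Box not r is T, p is F. ✗
w: Box not r is T, p is T. ✓
y: Box not r is F, p is T. ✗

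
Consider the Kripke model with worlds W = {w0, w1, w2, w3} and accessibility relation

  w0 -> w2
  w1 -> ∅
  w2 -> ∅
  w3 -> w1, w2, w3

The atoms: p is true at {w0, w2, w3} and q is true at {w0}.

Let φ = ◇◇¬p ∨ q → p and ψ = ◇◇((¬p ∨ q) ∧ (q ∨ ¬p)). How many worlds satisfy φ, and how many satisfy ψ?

For ◇◇¬p ∨ q → p:
w0: ◇◇¬p ∨ q is T, p is T. ✓
w1: ◇◇¬p ∨ q is F, p is F. ✓
w2: ◇◇¬p ∨ q is F, p is T. ✓
w3: ◇◇¬p ∨ q is T, p is T. ✓
— 4 worlds.
For ◇◇((¬p ∨ q) ∧ (q ∨ ¬p)):
w0: successors {w2}; ◇((¬p ∨ q) ∧ (q ∨ ¬p)) there: w2:F. ✗
w1: no successors, so ◇◇((¬p ∨ q) ∧ (q ∨ ¬p)) fails. ✗
w2: no successors, so ◇◇((¬p ∨ q) ∧ (q ∨ ¬p)) fails. ✗
w3: successors {w1, w2, w3}; ◇((¬p ∨ q) ∧ (q ∨ ¬p)) there: w1:F, w2:F, w3:T. ✓
— 1 world.

4 and 1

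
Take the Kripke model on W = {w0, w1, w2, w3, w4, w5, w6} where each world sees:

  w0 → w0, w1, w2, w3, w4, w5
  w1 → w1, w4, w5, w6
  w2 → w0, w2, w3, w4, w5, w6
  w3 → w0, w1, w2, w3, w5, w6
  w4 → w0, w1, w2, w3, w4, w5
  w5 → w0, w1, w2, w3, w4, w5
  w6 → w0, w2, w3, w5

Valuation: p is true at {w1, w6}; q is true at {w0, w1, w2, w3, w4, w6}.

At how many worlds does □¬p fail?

6

w0: successors {w0, w1, w2, w3, w4, w5}; ¬p there: w0:T, w1:F, w2:T, w3:T, w4:T, w5:T. ✗
w1: successors {w1, w4, w5, w6}; ¬p there: w1:F, w4:T, w5:T, w6:F. ✗
w2: successors {w0, w2, w3, w4, w5, w6}; ¬p there: w0:T, w2:T, w3:T, w4:T, w5:T, w6:F. ✗
w3: successors {w0, w1, w2, w3, w5, w6}; ¬p there: w0:T, w1:F, w2:T, w3:T, w5:T, w6:F. ✗
w4: successors {w0, w1, w2, w3, w4, w5}; ¬p there: w0:T, w1:F, w2:T, w3:T, w4:T, w5:T. ✗
w5: successors {w0, w1, w2, w3, w4, w5}; ¬p there: w0:T, w1:F, w2:T, w3:T, w4:T, w5:T. ✗
w6: successors {w0, w2, w3, w5}; ¬p there: w0:T, w2:T, w3:T, w5:T. ✓
Satisfying worlds: {w6}.
So □¬p fails at the other 6 worlds.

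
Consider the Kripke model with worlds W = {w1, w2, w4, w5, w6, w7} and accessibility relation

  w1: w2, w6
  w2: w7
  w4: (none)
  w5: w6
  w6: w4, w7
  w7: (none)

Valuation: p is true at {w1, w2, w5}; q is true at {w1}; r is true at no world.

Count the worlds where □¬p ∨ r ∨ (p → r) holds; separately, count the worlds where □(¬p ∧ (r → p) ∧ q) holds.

For □¬p ∨ r ∨ (p → r):
w1: □¬p ∨ r is F, p → r is F. ✗
w2: □¬p ∨ r is T, p → r is F. ✓
w4: □¬p ∨ r is T, p → r is T. ✓
w5: □¬p ∨ r is T, p → r is F. ✓
w6: □¬p ∨ r is T, p → r is T. ✓
w7: □¬p ∨ r is T, p → r is T. ✓
— 5 worlds.
For □(¬p ∧ (r → p) ∧ q):
w1: successors {w2, w6}; ¬p ∧ (r → p) ∧ q there: w2:F, w6:F. ✗
w2: successors {w7}; ¬p ∧ (r → p) ∧ q there: w7:F. ✗
w4: no successors, so □(¬p ∧ (r → p) ∧ q) holds vacuously. ✓
w5: successors {w6}; ¬p ∧ (r → p) ∧ q there: w6:F. ✗
w6: successors {w4, w7}; ¬p ∧ (r → p) ∧ q there: w4:F, w7:F. ✗
w7: no successors, so □(¬p ∧ (r → p) ∧ q) holds vacuously. ✓
— 2 worlds.

5 and 2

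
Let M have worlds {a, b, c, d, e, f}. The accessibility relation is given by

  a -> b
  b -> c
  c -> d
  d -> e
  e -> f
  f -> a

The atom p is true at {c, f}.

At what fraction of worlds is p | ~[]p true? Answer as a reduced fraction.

2/3

a: p is F, ~[]p is T. ✓
b: p is F, ~[]p is F. ✗
c: p is T, ~[]p is T. ✓
d: p is F, ~[]p is T. ✓
e: p is F, ~[]p is F. ✗
f: p is T, ~[]p is T. ✓
That's 4 of 6 worlds, so 4/6 = 2/3.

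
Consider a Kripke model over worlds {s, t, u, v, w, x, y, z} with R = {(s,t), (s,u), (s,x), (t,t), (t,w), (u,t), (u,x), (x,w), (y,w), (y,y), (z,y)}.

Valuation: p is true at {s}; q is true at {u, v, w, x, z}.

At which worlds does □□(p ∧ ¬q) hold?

{v, w, x}

s: successors {t, u, x}; □(p ∧ ¬q) there: t:F, u:F, x:F. ✗
t: successors {t, w}; □(p ∧ ¬q) there: t:F, w:T. ✗
u: successors {t, x}; □(p ∧ ¬q) there: t:F, x:F. ✗
v: no successors, so □□(p ∧ ¬q) holds vacuously. ✓
w: no successors, so □□(p ∧ ¬q) holds vacuously. ✓
x: successors {w}; □(p ∧ ¬q) there: w:T. ✓
y: successors {w, y}; □(p ∧ ¬q) there: w:T, y:F. ✗
z: successors {y}; □(p ∧ ¬q) there: y:F. ✗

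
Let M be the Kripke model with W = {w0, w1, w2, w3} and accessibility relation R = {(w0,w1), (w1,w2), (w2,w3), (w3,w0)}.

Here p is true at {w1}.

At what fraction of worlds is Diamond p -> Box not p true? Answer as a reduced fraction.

w0: Diamond p is T, Box not p is F. ✗
w1: Diamond p is F, Box not p is T. ✓
w2: Diamond p is F, Box not p is T. ✓
w3: Diamond p is F, Box not p is T. ✓
That's 3 of 4 worlds, so 3/4.

3/4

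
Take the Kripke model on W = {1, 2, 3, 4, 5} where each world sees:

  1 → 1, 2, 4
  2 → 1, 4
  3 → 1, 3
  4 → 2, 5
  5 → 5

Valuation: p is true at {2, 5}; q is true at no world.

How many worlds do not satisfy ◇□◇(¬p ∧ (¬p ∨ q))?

1: successors {1, 2, 4}; □◇(¬p ∧ (¬p ∨ q)) there: 1:F, 2:F, 4:F. ✗
2: successors {1, 4}; □◇(¬p ∧ (¬p ∨ q)) there: 1:F, 4:F. ✗
3: successors {1, 3}; □◇(¬p ∧ (¬p ∨ q)) there: 1:F, 3:T. ✓
4: successors {2, 5}; □◇(¬p ∧ (¬p ∨ q)) there: 2:F, 5:F. ✗
5: successors {5}; □◇(¬p ∧ (¬p ∨ q)) there: 5:F. ✗
Satisfying worlds: {3}.
So ◇□◇(¬p ∧ (¬p ∨ q)) fails at the other 4 worlds.

4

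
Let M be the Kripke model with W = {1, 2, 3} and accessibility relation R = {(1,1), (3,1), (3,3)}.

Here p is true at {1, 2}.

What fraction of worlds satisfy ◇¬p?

1: successors {1}; ¬p there: 1:F. ✗
2: no successors, so ◇¬p fails. ✗
3: successors {1, 3}; ¬p there: 1:F, 3:T. ✓
That's 1 of 3 worlds, so 1/3.

1/3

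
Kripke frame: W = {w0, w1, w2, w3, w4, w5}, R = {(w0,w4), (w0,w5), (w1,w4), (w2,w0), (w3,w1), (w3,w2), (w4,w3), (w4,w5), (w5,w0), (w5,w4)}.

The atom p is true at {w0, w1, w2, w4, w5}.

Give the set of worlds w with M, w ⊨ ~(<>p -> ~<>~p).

w0: <>p -> ~<>~p is T. ✗
w1: <>p -> ~<>~p is T. ✗
w2: <>p -> ~<>~p is T. ✗
w3: <>p -> ~<>~p is T. ✗
w4: <>p -> ~<>~p is F. ✓
w5: <>p -> ~<>~p is T. ✗

{w4}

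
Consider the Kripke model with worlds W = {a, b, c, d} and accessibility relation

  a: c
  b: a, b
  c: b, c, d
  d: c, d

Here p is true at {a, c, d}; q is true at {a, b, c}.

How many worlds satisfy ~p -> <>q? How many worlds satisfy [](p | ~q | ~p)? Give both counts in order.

For ~p -> <>q:
a: ~p is F, <>q is T. ✓
b: ~p is T, <>q is T. ✓
c: ~p is F, <>q is T. ✓
d: ~p is F, <>q is T. ✓
— 4 worlds.
For [](p | ~q | ~p):
a: successors {c}; p | ~q | ~p there: c:T. ✓
b: successors {a, b}; p | ~q | ~p there: a:T, b:T. ✓
c: successors {b, c, d}; p | ~q | ~p there: b:T, c:T, d:T. ✓
d: successors {c, d}; p | ~q | ~p there: c:T, d:T. ✓
— 4 worlds.

4 and 4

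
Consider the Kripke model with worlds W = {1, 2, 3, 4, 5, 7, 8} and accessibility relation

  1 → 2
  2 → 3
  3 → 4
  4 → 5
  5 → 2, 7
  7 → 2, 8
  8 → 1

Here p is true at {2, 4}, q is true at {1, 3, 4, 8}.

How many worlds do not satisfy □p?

5

1: successors {2}; p there: 2:T. ✓
2: successors {3}; p there: 3:F. ✗
3: successors {4}; p there: 4:T. ✓
4: successors {5}; p there: 5:F. ✗
5: successors {2, 7}; p there: 2:T, 7:F. ✗
7: successors {2, 8}; p there: 2:T, 8:F. ✗
8: successors {1}; p there: 1:F. ✗
Satisfying worlds: {1, 3}.
So □p fails at the other 5 worlds.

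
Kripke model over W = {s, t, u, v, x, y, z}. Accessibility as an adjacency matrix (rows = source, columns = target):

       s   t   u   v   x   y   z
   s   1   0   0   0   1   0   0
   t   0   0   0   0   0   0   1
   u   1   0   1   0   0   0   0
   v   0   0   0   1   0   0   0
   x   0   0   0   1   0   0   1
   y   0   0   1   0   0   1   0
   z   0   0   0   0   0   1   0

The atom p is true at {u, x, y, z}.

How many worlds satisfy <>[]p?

4

s: successors {s, x}; []p there: s:F, x:F. ✗
t: successors {z}; []p there: z:T. ✓
u: successors {s, u}; []p there: s:F, u:F. ✗
v: successors {v}; []p there: v:F. ✗
x: successors {v, z}; []p there: v:F, z:T. ✓
y: successors {u, y}; []p there: u:F, y:T. ✓
z: successors {y}; []p there: y:T. ✓
Satisfying worlds: {t, x, y, z}.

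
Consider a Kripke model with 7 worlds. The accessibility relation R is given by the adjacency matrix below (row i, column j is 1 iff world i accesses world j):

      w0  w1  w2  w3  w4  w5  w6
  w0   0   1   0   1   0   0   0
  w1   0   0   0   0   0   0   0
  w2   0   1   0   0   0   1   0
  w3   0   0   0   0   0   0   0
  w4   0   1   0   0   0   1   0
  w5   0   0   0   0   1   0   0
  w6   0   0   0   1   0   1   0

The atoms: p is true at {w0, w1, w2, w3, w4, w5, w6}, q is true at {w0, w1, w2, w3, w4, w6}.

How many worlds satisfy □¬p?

w0: successors {w1, w3}; ¬p there: w1:F, w3:F. ✗
w1: no successors, so □¬p holds vacuously. ✓
w2: successors {w1, w5}; ¬p there: w1:F, w5:F. ✗
w3: no successors, so □¬p holds vacuously. ✓
w4: successors {w1, w5}; ¬p there: w1:F, w5:F. ✗
w5: successors {w4}; ¬p there: w4:F. ✗
w6: successors {w3, w5}; ¬p there: w3:F, w5:F. ✗
Satisfying worlds: {w1, w3}.

2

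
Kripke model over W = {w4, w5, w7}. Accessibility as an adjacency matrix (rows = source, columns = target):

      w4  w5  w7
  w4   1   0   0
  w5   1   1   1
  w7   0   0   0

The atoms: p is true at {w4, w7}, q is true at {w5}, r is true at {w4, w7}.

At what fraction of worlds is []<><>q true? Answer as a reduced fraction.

w4: successors {w4}; <><>q there: w4:F. ✗
w5: successors {w4, w5, w7}; <><>q there: w4:F, w5:T, w7:F. ✗
w7: no successors, so []<><>q holds vacuously. ✓
That's 1 of 3 worlds, so 1/3.

1/3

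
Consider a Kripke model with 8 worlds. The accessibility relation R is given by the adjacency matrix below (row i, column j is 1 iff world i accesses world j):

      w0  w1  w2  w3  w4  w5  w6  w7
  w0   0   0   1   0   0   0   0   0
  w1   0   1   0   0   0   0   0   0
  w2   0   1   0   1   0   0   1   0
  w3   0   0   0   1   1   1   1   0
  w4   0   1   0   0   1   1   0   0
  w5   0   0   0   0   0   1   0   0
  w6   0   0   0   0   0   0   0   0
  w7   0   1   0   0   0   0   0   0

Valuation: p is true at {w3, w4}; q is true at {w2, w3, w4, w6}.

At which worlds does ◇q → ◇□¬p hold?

{w1, w2, w3, w4, w5, w6, w7}

w0: ◇q is T, ◇□¬p is F. ✗
w1: ◇q is F, ◇□¬p is T. ✓
w2: ◇q is T, ◇□¬p is T. ✓
w3: ◇q is T, ◇□¬p is T. ✓
w4: ◇q is T, ◇□¬p is T. ✓
w5: ◇q is F, ◇□¬p is T. ✓
w6: ◇q is F, ◇□¬p is F. ✓
w7: ◇q is F, ◇□¬p is T. ✓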